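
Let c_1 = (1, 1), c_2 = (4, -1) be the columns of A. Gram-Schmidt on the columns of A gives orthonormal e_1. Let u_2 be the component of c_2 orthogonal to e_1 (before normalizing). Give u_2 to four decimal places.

u_2 = (2.5000, -2.5000)

c_1 = (1, 1); ‖c_1‖ = 1.4142, so e_1 = (0.7071, 0.7071).
e_1·c_2 = 0.7071·4 + 0.7071·(-1) = 2.1213.
u_2 = c_2 − 2.1213·e_1 = (2.5000, -2.5000).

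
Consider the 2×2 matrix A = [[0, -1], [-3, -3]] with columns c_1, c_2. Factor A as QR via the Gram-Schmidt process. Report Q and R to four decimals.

Q = [[0.0000, -1.0000], [-1.0000, 0.0000]], R = [[3.0000, 3.0000], [0.0000, 1.0000]]

c_1 = (0, -3); ‖c_1‖ = 3.0000, so q_1 = (0.0000, -1.0000).
q_1·c_2 = 0.0000·(-1) + (-1.0000)·(-3) = 3.0000.
u_2 = c_2 − 3.0000·q_1 = (-1.0000, 0.0000).
‖u_2‖ = 1.0000, so q_2 = (-1.0000, 0.0000).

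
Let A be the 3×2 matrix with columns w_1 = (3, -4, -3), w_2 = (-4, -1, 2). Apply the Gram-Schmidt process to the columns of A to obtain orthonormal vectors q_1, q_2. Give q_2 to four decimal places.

q_1 = w_1/‖w_1‖ = (3, -4, -3)/5.8310 = (0.5145, -0.6860, -0.5145).
r_{12} = q_1·w_2 = -2.4010.
u_2 = w_2 + 2.4010·q_1 = (-2.7647, -2.6471, 0.7647).
‖u_2‖ = 3.9032, so q_2 = (-0.7083, -0.6782, 0.1959).

q_2 = (-0.7083, -0.6782, 0.1959)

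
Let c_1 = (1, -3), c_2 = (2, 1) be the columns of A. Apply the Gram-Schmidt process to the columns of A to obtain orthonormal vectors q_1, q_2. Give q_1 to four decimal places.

c_1 = (1, -3); ‖c_1‖ = 3.1623, so q_1 = (0.3162, -0.9487).

q_1 = (0.3162, -0.9487)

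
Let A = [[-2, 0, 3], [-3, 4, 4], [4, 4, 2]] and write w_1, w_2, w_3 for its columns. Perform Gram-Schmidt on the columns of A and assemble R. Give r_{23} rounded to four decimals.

r_{23} = 4.5257

w_1 = (-2, -3, 4); ‖w_1‖ = 5.3852, so e_1 = (-0.3714, -0.5571, 0.7428).
e_1·w_2 = (-0.3714)·0 + (-0.5571)·4 + 0.7428·4 = 0.7428.
u_2 = w_2 − 0.7428·e_1 = (0.2759, 4.4138, 3.4483).
‖u_2‖ = 5.6079, so e_2 = (0.0492, 0.7871, 0.6149).
r_{23} = e_2·w_3 = 4.5257.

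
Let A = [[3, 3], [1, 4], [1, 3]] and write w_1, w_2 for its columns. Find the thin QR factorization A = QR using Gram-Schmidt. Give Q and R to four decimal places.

q_1 = w_1/‖w_1‖ = (3, 1, 1)/3.3166 = (0.9045, 0.3015, 0.3015).
r_{12} = q_1·w_2 = 4.8242.
u_2 = w_2 − 4.8242·q_1 = (-1.3636, 2.5455, 1.5455).
‖u_2‖ = 3.2753, so q_2 = (-0.4163, 0.7772, 0.4719).

Q = [[0.9045, -0.4163], [0.3015, 0.7772], [0.3015, 0.4719]], R = [[3.3166, 4.8242], [0.0000, 3.2753]]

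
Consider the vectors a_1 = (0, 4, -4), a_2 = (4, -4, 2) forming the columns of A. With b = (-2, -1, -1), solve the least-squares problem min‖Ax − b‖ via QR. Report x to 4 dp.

a_1 = (0, 4, -4); ‖a_1‖ = 5.6569, so e_1 = (0.0000, 0.7071, -0.7071).
e_1·a_2 = 0.0000·4 + 0.7071·(-4) + (-0.7071)·2 = -4.2426.
u_2 = a_2 + 4.2426·e_1 = (4.0000, -1.0000, -1.0000).
‖u_2‖ = 4.2426, so e_2 = (0.9428, -0.2357, -0.2357).
Qᵀb = (0.0000, -1.4142).
Back-substitute: x_2 = -1.4142/4.2426 = -0.3333.
x_1 = (0.0000 + 4.2426·(-0.3333))/5.6569 = -0.2500.

x = (-0.2500, -0.3333)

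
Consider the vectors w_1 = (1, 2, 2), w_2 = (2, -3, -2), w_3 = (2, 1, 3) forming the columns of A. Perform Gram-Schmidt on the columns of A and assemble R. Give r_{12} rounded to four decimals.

r_{12} = -2.6667

w_1 = (1, 2, 2); ‖w_1‖ = 3.0000, so e_1 = (0.3333, 0.6667, 0.6667).
r_{12} = e_1·w_2 = -2.6667.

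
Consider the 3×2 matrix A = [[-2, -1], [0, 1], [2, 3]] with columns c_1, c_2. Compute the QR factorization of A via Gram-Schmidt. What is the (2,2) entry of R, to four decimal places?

c_1 = (-2, 0, 2); ‖c_1‖ = 2.8284, so e_1 = (-0.7071, 0.0000, 0.7071).
e_1·c_2 = (-0.7071)·(-1) + 0.0000·1 + 0.7071·3 = 2.8284.
u_2 = c_2 − 2.8284·e_1 = (1.0000, 1.0000, 1.0000).
r_{22} = ‖u_2‖ = 1.7321.

r_{22} = 1.7321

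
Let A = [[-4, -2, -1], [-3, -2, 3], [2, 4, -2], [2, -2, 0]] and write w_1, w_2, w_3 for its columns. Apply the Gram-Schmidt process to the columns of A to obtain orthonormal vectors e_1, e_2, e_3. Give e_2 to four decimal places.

e_2 = (0.0426, -0.0853, 0.6822, -0.7249)

w_1 = (-4, -3, 2, 2); ‖w_1‖ = 5.7446, so e_1 = (-0.6963, -0.5222, 0.3482, 0.3482).
e_1·w_2 = (-0.6963)·(-2) + (-0.5222)·(-2) + 0.3482·4 + 0.3482·(-2) = 3.1334.
u_2 = w_2 − 3.1334·e_1 = (0.1818, -0.3636, 2.9091, -3.0909).
‖u_2‖ = 4.2640, so e_2 = (0.0426, -0.0853, 0.6822, -0.7249).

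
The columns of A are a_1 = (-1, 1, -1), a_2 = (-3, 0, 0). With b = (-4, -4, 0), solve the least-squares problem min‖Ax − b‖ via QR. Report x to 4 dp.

x = (-2.0000, 2.0000)

e_1 = a_1/‖a_1‖ = (-1, 1, -1)/1.7321 = (-0.5774, 0.5774, -0.5774).
r_{12} = e_1·a_2 = 1.7321.
u_2 = a_2 − 1.7321·e_1 = (-2.0000, -1.0000, 1.0000).
‖u_2‖ = 2.4495, so e_2 = (-0.8165, -0.4082, 0.4082).
Qᵀb = (0.0000, 4.8990).
Back-substitute: x_2 = 4.8990/2.4495 = 2.0000.
x_1 = (0.0000 − 1.7321·2.0000)/1.7321 = -2.0000.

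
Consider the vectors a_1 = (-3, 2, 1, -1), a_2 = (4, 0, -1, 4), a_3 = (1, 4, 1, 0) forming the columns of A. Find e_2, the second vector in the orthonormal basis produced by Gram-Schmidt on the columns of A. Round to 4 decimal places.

e_2 = (0.1619, 0.6116, 0.0360, 0.7736)

a_1 = (-3, 2, 1, -1); ‖a_1‖ = 3.8730, so e_1 = (-0.7746, 0.5164, 0.2582, -0.2582).
e_1·a_2 = (-0.7746)·4 + 0.5164·0 + 0.2582·(-1) + (-0.2582)·4 = -4.3894.
u_2 = a_2 + 4.3894·e_1 = (0.6000, 2.2667, 0.1333, 2.8667).
‖u_2‖ = 3.7059, so e_2 = (0.1619, 0.6116, 0.0360, 0.7736).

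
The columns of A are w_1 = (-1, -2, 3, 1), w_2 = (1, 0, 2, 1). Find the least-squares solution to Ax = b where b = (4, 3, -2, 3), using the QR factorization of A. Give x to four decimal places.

w_1 = (-1, -2, 3, 1); ‖w_1‖ = 3.8730, so q_1 = (-0.2582, -0.5164, 0.7746, 0.2582).
q_1·w_2 = (-0.2582)·1 + (-0.5164)·0 + 0.7746·2 + 0.2582·1 = 1.5492.
u_2 = w_2 − 1.5492·q_1 = (1.4000, 0.8000, 0.8000, 0.6000).
‖u_2‖ = 1.8974, so q_2 = (0.7379, 0.4216, 0.4216, 0.3162).
Qᵀb = (-3.3566, 4.3218).
Back-substitute: x_2 = 4.3218/1.8974 = 2.2778.
x_1 = (-3.3566 − 1.5492·2.2778)/3.8730 = -1.7778.

x = (-1.7778, 2.2778)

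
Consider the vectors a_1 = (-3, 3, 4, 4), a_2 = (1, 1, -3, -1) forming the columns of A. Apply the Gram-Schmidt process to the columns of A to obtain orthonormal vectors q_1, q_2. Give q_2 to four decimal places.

a_1 = (-3, 3, 4, 4); ‖a_1‖ = 7.0711, so q_1 = (-0.4243, 0.4243, 0.5657, 0.5657).
q_1·a_2 = (-0.4243)·1 + 0.4243·1 + 0.5657·(-3) + 0.5657·(-1) = -2.2627.
u_2 = a_2 + 2.2627·q_1 = (0.0400, 1.9600, -1.7200, 0.2800).
‖u_2‖ = 2.6230, so q_2 = (0.0152, 0.7472, -0.6557, 0.1067).

q_2 = (0.0152, 0.7472, -0.6557, 0.1067)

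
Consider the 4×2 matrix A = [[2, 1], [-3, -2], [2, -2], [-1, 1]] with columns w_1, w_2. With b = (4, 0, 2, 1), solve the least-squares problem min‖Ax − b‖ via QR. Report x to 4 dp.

e_1 = w_1/‖w_1‖ = (2, -3, 2, -1)/4.2426 = (0.4714, -0.7071, 0.4714, -0.2357).
r_{12} = e_1·w_2 = 0.7071.
u_2 = w_2 − 0.7071·e_1 = (0.6667, -1.5000, -2.3333, 1.1667).
‖u_2‖ = 3.0822, so e_2 = (0.2163, -0.4867, -0.7570, 0.3785).
Qᵀb = (2.5927, -0.2704).
Back-substitute: x_2 = -0.2704/3.0822 = -0.0877.
x_1 = (2.5927 − 0.7071·(-0.0877))/4.2426 = 0.6257.

x = (0.6257, -0.0877)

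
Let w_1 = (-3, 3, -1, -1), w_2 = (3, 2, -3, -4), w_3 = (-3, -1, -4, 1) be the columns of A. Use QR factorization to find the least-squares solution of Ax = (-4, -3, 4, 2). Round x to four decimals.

e_1 = w_1/‖w_1‖ = (-3, 3, -1, -1)/4.4721 = (-0.6708, 0.6708, -0.2236, -0.2236).
r_{12} = e_1·w_2 = 0.8944.
u_2 = w_2 − 0.8944·e_1 = (3.6000, 1.4000, -2.8000, -3.8000).
‖u_2‖ = 6.0992, so e_2 = (0.5902, 0.2295, -0.4591, -0.6230).
r_{13} = e_1·w_3 = 2.0125; r_{23} = e_2·w_3 = -0.7870.
u_3 = w_3 − 2.0125·e_1 + 0.7870·e_2 = (-1.1855, -2.1694, -3.9113, 0.9597).
‖u_3‖ = 4.7255, so e_3 = (-0.2509, -0.4591, -0.8277, 0.2031).
Qᵀb = (-0.6708, -6.1320, -0.5239).
Back-substitute: x_3 = -0.5239/4.7255 = -0.1109.
x_2 = (-6.1320 + 0.7870·(-0.1109))/6.0992 = -1.0197.
x_1 = (-0.6708 − 0.8944·(-1.0197) − 2.0125·(-0.1109))/4.4721 = 0.1038.

x = (0.1038, -1.0197, -0.1109)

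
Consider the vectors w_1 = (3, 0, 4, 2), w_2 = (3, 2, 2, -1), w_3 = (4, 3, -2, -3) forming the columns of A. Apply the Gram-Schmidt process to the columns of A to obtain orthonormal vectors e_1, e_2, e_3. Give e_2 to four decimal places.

e_2 = (0.4526, 0.6250, -0.0216, -0.6357)

e_1 = w_1/‖w_1‖ = (3, 0, 4, 2)/5.3852 = (0.5571, 0.0000, 0.7428, 0.3714).
r_{12} = e_1·w_2 = 2.7854.
u_2 = w_2 − 2.7854·e_1 = (1.4483, 2.0000, -0.0690, -2.0345).
‖u_2‖ = 3.2002, so e_2 = (0.4526, 0.6250, -0.0216, -0.6357).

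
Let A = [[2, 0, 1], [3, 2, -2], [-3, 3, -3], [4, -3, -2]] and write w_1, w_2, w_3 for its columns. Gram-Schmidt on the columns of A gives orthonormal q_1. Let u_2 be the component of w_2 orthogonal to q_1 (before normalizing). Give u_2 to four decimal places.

w_1 = (2, 3, -3, 4); ‖w_1‖ = 6.1644, so q_1 = (0.3244, 0.4867, -0.4867, 0.6489).
q_1·w_2 = 0.3244·0 + 0.4867·2 + (-0.4867)·3 + 0.6489·(-3) = -2.4333.
u_2 = w_2 + 2.4333·q_1 = (0.7895, 3.1842, 1.8158, -1.4211).

u_2 = (0.7895, 3.1842, 1.8158, -1.4211)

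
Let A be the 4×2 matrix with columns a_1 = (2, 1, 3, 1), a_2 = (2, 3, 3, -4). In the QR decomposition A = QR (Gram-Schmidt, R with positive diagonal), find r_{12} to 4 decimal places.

q_1 = a_1/‖a_1‖ = (2, 1, 3, 1)/3.8730 = (0.5164, 0.2582, 0.7746, 0.2582).
r_{12} = q_1·a_2 = 3.0984.

r_{12} = 3.0984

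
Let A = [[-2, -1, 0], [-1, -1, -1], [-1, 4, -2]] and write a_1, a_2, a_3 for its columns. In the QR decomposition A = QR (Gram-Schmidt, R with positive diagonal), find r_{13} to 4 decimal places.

r_{13} = 1.2247

q_1 = a_1/‖a_1‖ = (-2, -1, -1)/2.4495 = (-0.8165, -0.4082, -0.4082).
r_{13} = q_1·a_3 = 1.2247.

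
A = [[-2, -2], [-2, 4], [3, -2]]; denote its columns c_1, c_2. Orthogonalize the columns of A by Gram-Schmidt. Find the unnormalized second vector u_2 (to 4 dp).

u_2 = (-3.1765, 2.8235, -0.2353)

c_1 = (-2, -2, 3); ‖c_1‖ = 4.1231, so e_1 = (-0.4851, -0.4851, 0.7276).
e_1·c_2 = (-0.4851)·(-2) + (-0.4851)·4 + 0.7276·(-2) = -2.4254.
u_2 = c_2 + 2.4254·e_1 = (-3.1765, 2.8235, -0.2353).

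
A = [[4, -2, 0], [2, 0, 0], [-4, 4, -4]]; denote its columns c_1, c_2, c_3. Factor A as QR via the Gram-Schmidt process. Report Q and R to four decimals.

Q = [[0.6667, 0.3333, -0.6667], [0.3333, 0.6667, 0.6667], [-0.6667, 0.6667, -0.3333]], R = [[6.0000, -4.0000, 2.6667], [0.0000, 2.0000, -2.6667], [0.0000, 0.0000, 1.3333]]

c_1 = (4, 2, -4); ‖c_1‖ = 6.0000, so e_1 = (0.6667, 0.3333, -0.6667).
e_1·c_2 = 0.6667·(-2) + 0.3333·0 + (-0.6667)·4 = -4.0000.
u_2 = c_2 + 4.0000·e_1 = (0.6667, 1.3333, 1.3333).
‖u_2‖ = 2.0000, so e_2 = (0.3333, 0.6667, 0.6667).
e_1·c_3 = 0.6667·0 + 0.3333·0 + (-0.6667)·(-4) = 2.6667; e_2·c_3 = 0.3333·0 + 0.6667·0 + 0.6667·(-4) = -2.6667.
u_3 = c_3 − 2.6667·e_1 + 2.6667·e_2 = (-0.8889, 0.8889, -0.4444).
‖u_3‖ = 1.3333, so e_3 = (-0.6667, 0.6667, -0.3333).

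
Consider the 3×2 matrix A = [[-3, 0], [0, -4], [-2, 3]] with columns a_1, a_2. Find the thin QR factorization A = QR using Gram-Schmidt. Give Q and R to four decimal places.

q_1 = a_1/‖a_1‖ = (-3, 0, -2)/3.6056 = (-0.8321, 0.0000, -0.5547).
r_{12} = q_1·a_2 = -1.6641.
u_2 = a_2 + 1.6641·q_1 = (-1.3846, -4.0000, 2.0769).
‖u_2‖ = 4.7150, so q_2 = (-0.2937, -0.8484, 0.4405).

Q = [[-0.8321, -0.2937], [0.0000, -0.8484], [-0.5547, 0.4405]], R = [[3.6056, -1.6641], [0.0000, 4.7150]]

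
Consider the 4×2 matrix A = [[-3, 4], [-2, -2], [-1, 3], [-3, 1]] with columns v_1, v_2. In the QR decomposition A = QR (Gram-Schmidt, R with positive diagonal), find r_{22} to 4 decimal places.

v_1 = (-3, -2, -1, -3); ‖v_1‖ = 4.7958, so q_1 = (-0.6255, -0.4170, -0.2085, -0.6255).
q_1·v_2 = (-0.6255)·4 + (-0.4170)·(-2) + (-0.2085)·3 + (-0.6255)·1 = -2.9192.
u_2 = v_2 + 2.9192·q_1 = (2.1739, -3.2174, 2.3913, -0.8261).
r_{22} = ‖u_2‖ = 4.6345.

r_{22} = 4.6345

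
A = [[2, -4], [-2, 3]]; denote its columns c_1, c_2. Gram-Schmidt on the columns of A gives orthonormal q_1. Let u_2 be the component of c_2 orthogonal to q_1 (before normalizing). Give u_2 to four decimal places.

u_2 = (-0.5000, -0.5000)

q_1 = c_1/‖c_1‖ = (2, -2)/2.8284 = (0.7071, -0.7071).
r_{12} = q_1·c_2 = -4.9497.
u_2 = c_2 + 4.9497·q_1 = (-0.5000, -0.5000).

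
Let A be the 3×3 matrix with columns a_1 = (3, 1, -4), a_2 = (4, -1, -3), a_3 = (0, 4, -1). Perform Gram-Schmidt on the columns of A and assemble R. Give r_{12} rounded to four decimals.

r_{12} = 4.5107

a_1 = (3, 1, -4); ‖a_1‖ = 5.0990, so q_1 = (0.5883, 0.1961, -0.7845).
r_{12} = q_1·a_2 = 4.5107.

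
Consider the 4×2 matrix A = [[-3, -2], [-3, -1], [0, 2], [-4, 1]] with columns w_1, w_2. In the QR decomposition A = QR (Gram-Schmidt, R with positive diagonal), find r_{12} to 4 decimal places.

r_{12} = 0.8575

w_1 = (-3, -3, 0, -4); ‖w_1‖ = 5.8310, so e_1 = (-0.5145, -0.5145, 0.0000, -0.6860).
r_{12} = e_1·w_2 = 0.8575.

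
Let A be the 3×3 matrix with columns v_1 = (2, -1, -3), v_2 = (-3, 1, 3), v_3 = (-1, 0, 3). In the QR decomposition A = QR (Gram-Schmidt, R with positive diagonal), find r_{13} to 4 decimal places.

q_1 = v_1/‖v_1‖ = (2, -1, -3)/3.7417 = (0.5345, -0.2673, -0.8018).
r_{13} = q_1·v_3 = -2.9399.

r_{13} = -2.9399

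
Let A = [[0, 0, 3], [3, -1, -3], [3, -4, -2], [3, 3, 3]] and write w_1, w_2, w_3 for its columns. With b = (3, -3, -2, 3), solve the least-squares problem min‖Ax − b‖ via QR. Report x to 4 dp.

x = (0.0000, 0.0000, 1.0000)

w_1 = (0, 3, 3, 3); ‖w_1‖ = 5.1962, so e_1 = (0.0000, 0.5774, 0.5774, 0.5774).
e_1·w_2 = 0.0000·0 + 0.5774·(-1) + 0.5774·(-4) + 0.5774·3 = -1.1547.
u_2 = w_2 + 1.1547·e_1 = (0.0000, -0.3333, -3.3333, 3.6667).
‖u_2‖ = 4.9666, so e_2 = (0.0000, -0.0671, -0.6712, 0.7383).
e_1·w_3 = 0.0000·3 + 0.5774·(-3) + 0.5774·(-2) + 0.5774·3 = -1.1547; e_2·w_3 = 0.0000·3 + (-0.0671)·(-3) + (-0.6712)·(-2) + 0.7383·3 = 3.7585.
u_3 = w_3 + 1.1547·e_1 − 3.7585·e_2 = (3.0000, -2.0811, 1.1892, 0.8919).
‖u_3‖ = 3.9421, so e_3 = (0.7610, -0.5279, 0.3017, 0.2262).
Qᵀb = (-1.1547, 3.7585, 3.9421).
Back-substitute: x_3 = 3.9421/3.9421 = 1.0000.
x_2 = (3.7585 − 3.7585·1.0000)/4.9666 = 0.0000.
x_1 = (-1.1547 + 1.1547·0.0000 + 1.1547·1.0000)/5.1962 = 0.0000.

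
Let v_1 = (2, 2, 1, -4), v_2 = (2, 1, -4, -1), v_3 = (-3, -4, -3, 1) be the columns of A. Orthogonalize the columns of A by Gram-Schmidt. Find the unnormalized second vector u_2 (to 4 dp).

u_2 = (1.5200, 0.5200, -4.2400, -0.0400)

q_1 = v_1/‖v_1‖ = (2, 2, 1, -4)/5.0000 = (0.4000, 0.4000, 0.2000, -0.8000).
r_{12} = q_1·v_2 = 1.2000.
u_2 = v_2 − 1.2000·q_1 = (1.5200, 0.5200, -4.2400, -0.0400).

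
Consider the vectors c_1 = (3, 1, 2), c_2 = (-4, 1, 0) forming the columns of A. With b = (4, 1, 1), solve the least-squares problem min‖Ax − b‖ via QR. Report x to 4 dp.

x = (0.7692, -0.3846)

c_1 = (3, 1, 2); ‖c_1‖ = 3.7417, so e_1 = (0.8018, 0.2673, 0.5345).
e_1·c_2 = 0.8018·(-4) + 0.2673·1 + 0.5345·0 = -2.9399.
u_2 = c_2 + 2.9399·e_1 = (-1.6429, 1.7857, 1.5714).
‖u_2‖ = 2.8909, so e_2 = (-0.5683, 0.6177, 0.5436).
Qᵀb = (4.0089, -1.1119).
Back-substitute: x_2 = -1.1119/2.8909 = -0.3846.
x_1 = (4.0089 + 2.9399·(-0.3846))/3.7417 = 0.7692.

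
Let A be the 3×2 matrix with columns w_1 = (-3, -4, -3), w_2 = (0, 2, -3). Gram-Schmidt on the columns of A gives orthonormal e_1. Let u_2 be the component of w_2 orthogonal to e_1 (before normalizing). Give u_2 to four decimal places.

u_2 = (0.0882, 2.1176, -2.9118)

w_1 = (-3, -4, -3); ‖w_1‖ = 5.8310, so e_1 = (-0.5145, -0.6860, -0.5145).
e_1·w_2 = (-0.5145)·0 + (-0.6860)·2 + (-0.5145)·(-3) = 0.1715.
u_2 = w_2 − 0.1715·e_1 = (0.0882, 2.1176, -2.9118).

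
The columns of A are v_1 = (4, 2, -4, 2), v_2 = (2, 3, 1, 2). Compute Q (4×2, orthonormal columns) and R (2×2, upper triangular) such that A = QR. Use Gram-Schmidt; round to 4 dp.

e_1 = v_1/‖v_1‖ = (4, 2, -4, 2)/6.3246 = (0.6325, 0.3162, -0.6325, 0.3162).
r_{12} = e_1·v_2 = 2.2136.
u_2 = v_2 − 2.2136·e_1 = (0.6000, 2.3000, 2.4000, 1.3000).
‖u_2‖ = 3.6194, so e_2 = (0.1658, 0.6355, 0.6631, 0.3592).

Q = [[0.6325, 0.1658], [0.3162, 0.6355], [-0.6325, 0.6631], [0.3162, 0.3592]], R = [[6.3246, 2.2136], [0.0000, 3.6194]]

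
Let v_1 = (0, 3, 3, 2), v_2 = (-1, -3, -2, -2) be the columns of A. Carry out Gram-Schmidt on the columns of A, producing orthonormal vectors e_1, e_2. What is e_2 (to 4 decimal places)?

e_1 = v_1/‖v_1‖ = (0, 3, 3, 2)/4.6904 = (0.0000, 0.6396, 0.6396, 0.4264).
r_{12} = e_1·v_2 = -4.0508.
u_2 = v_2 + 4.0508·e_1 = (-1.0000, -0.4091, 0.5909, -0.2727).
‖u_2‖ = 1.2613, so e_2 = (-0.7928, -0.3243, 0.4685, -0.2162).

e_2 = (-0.7928, -0.3243, 0.4685, -0.2162)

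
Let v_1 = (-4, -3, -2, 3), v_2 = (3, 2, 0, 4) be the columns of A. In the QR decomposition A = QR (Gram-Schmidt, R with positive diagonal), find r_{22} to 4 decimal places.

r_{22} = 5.2965

v_1 = (-4, -3, -2, 3); ‖v_1‖ = 6.1644, so e_1 = (-0.6489, -0.4867, -0.3244, 0.4867).
e_1·v_2 = (-0.6489)·3 + (-0.4867)·2 + (-0.3244)·0 + 0.4867·4 = -0.9733.
u_2 = v_2 + 0.9733·e_1 = (2.3684, 1.5263, -0.3158, 4.4737).
r_{22} = ‖u_2‖ = 5.2965.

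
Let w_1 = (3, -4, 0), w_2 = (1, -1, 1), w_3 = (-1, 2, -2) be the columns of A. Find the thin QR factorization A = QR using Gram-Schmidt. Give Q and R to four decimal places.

Q = [[0.6000, 0.1569, 0.7845], [-0.8000, 0.1177, 0.5883], [0.0000, 0.9806, -0.1961]], R = [[5.0000, 1.4000, -2.2000], [0.0000, 1.0198, -1.8827], [0.0000, 0.0000, 0.7845]]

q_1 = w_1/‖w_1‖ = (3, -4, 0)/5.0000 = (0.6000, -0.8000, 0.0000).
r_{12} = q_1·w_2 = 1.4000.
u_2 = w_2 − 1.4000·q_1 = (0.1600, 0.1200, 1.0000).
‖u_2‖ = 1.0198, so q_2 = (0.1569, 0.1177, 0.9806).
r_{13} = q_1·w_3 = -2.2000; r_{23} = q_2·w_3 = -1.8827.
u_3 = w_3 + 2.2000·q_1 + 1.8827·q_2 = (0.6154, 0.4615, -0.1538).
‖u_3‖ = 0.7845, so q_3 = (0.7845, 0.5883, -0.1961).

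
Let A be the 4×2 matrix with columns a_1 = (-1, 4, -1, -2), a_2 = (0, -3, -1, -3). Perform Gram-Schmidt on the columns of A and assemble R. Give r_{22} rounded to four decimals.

r_{22} = 4.2265

q_1 = a_1/‖a_1‖ = (-1, 4, -1, -2)/4.6904 = (-0.2132, 0.8528, -0.2132, -0.4264).
r_{12} = q_1·a_2 = -1.0660.
u_2 = a_2 + 1.0660·q_1 = (-0.2273, -2.0909, -1.2273, -3.4545).
r_{22} = ‖u_2‖ = 4.2265.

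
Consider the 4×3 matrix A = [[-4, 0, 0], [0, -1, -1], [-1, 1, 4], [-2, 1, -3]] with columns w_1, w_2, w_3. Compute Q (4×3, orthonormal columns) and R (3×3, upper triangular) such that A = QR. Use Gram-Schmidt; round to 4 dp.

w_1 = (-4, 0, -1, -2); ‖w_1‖ = 4.5826, so e_1 = (-0.8729, 0.0000, -0.2182, -0.4364).
e_1·w_2 = (-0.8729)·0 + 0.0000·(-1) + (-0.2182)·1 + (-0.4364)·1 = -0.6547.
u_2 = w_2 + 0.6547·e_1 = (-0.5714, -1.0000, 0.8571, 0.7143).
‖u_2‖ = 1.6036, so e_2 = (-0.3563, -0.6236, 0.5345, 0.4454).
e_1·w_3 = (-0.8729)·0 + 0.0000·(-1) + (-0.2182)·4 + (-0.4364)·(-3) = 0.4364; e_2·w_3 = (-0.3563)·0 + (-0.6236)·(-1) + 0.5345·4 + 0.4454·(-3) = 1.4254.
u_3 = w_3 − 0.4364·e_1 − 1.4254·e_2 = (0.8889, -0.1111, 3.3333, -3.4444).
‖u_3‖ = 4.8762, so e_3 = (0.1823, -0.0228, 0.6836, -0.7064).

Q = [[-0.8729, -0.3563, 0.1823], [0.0000, -0.6236, -0.0228], [-0.2182, 0.5345, 0.6836], [-0.4364, 0.4454, -0.7064]], R = [[4.5826, -0.6547, 0.4364], [0.0000, 1.6036, 1.4254], [0.0000, 0.0000, 4.8762]]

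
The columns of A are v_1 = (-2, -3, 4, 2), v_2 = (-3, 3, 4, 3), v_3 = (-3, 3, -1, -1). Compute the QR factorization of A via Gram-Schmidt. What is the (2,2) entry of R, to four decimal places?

v_1 = (-2, -3, 4, 2); ‖v_1‖ = 5.7446, so q_1 = (-0.3482, -0.5222, 0.6963, 0.3482).
q_1·v_2 = (-0.3482)·(-3) + (-0.5222)·3 + 0.6963·4 + 0.3482·3 = 3.3075.
u_2 = v_2 − 3.3075·q_1 = (-1.8485, 4.7273, 1.6970, 1.8485).
r_{22} = ‖u_2‖ = 5.6622.

r_{22} = 5.6622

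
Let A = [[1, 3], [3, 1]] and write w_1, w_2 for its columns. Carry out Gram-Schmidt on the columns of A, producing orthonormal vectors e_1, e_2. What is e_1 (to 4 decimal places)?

e_1 = (0.3162, 0.9487)

e_1 = w_1/‖w_1‖ = (1, 3)/3.1623 = (0.3162, 0.9487).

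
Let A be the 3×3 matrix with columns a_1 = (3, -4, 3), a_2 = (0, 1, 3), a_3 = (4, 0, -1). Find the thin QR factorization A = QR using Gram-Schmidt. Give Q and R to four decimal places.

a_1 = (3, -4, 3); ‖a_1‖ = 5.8310, so q_1 = (0.5145, -0.6860, 0.5145).
q_1·a_2 = 0.5145·0 + (-0.6860)·1 + 0.5145·3 = 0.8575.
u_2 = a_2 − 0.8575·q_1 = (-0.4412, 1.5882, 2.5588).
‖u_2‖ = 3.0438, so q_2 = (-0.1449, 0.5218, 0.8407).
q_1·a_3 = 0.5145·4 + (-0.6860)·0 + 0.5145·(-1) = 1.5435; q_2·a_3 = (-0.1449)·4 + 0.5218·0 + 0.8407·(-1) = -1.4204.
u_3 = a_3 − 1.5435·q_1 + 1.4204·q_2 = (3.0000, 1.8000, -0.6000).
‖u_3‖ = 3.5496, so q_3 = (0.8452, 0.5071, -0.1690).

Q = [[0.5145, -0.1449, 0.8452], [-0.6860, 0.5218, 0.5071], [0.5145, 0.8407, -0.1690]], R = [[5.8310, 0.8575, 1.5435], [0.0000, 3.0438, -1.4204], [0.0000, 0.0000, 3.5496]]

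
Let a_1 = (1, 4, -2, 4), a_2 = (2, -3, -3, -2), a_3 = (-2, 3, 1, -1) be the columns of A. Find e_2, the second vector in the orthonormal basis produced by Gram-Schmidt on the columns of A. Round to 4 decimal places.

a_1 = (1, 4, -2, 4); ‖a_1‖ = 6.0828, so e_1 = (0.1644, 0.6576, -0.3288, 0.6576).
e_1·a_2 = 0.1644·2 + 0.6576·(-3) + (-0.3288)·(-3) + 0.6576·(-2) = -1.9728.
u_2 = a_2 + 1.9728·e_1 = (2.3243, -1.7027, -3.6486, -0.7027).
‖u_2‖ = 4.7019, so e_2 = (0.4943, -0.3621, -0.7760, -0.1494).

e_2 = (0.4943, -0.3621, -0.7760, -0.1494)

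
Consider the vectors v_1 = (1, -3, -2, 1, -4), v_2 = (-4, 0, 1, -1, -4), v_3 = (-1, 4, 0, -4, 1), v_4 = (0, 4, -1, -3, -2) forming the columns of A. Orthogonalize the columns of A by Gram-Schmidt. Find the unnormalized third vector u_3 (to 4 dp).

u_3 = (1.0576, 1.6876, -1.8633, -2.9075, -0.7965)

v_1 = (1, -3, -2, 1, -4); ‖v_1‖ = 5.5678, so q_1 = (0.1796, -0.5388, -0.3592, 0.1796, -0.7184).
q_1·v_2 = 0.1796·(-4) + (-0.5388)·0 + (-0.3592)·1 + 0.1796·(-1) + (-0.7184)·(-4) = 1.6164.
u_2 = v_2 − 1.6164·q_1 = (-4.2903, 0.8710, 1.5806, -1.2903, -2.8387).
‖u_2‖ = 5.6024, so q_2 = (-0.7658, 0.1555, 0.2821, -0.2303, -0.5067).
q_1·v_3 = 0.1796·(-1) + (-0.5388)·4 + (-0.3592)·0 + 0.1796·(-4) + (-0.7184)·1 = -3.7717; q_2·v_3 = (-0.7658)·(-1) + 0.1555·4 + 0.2821·0 + (-0.2303)·(-4) + (-0.5067)·1 = 1.8022.
u_3 = v_3 + 3.7717·q_1 − 1.8022·q_2 = (1.0576, 1.6876, -1.8633, -2.9075, -0.7965).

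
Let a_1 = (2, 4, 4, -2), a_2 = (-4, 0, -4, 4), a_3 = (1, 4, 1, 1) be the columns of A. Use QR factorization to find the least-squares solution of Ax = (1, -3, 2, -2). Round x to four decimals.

x = (0.1667, -0.3750, -0.8333)

a_1 = (2, 4, 4, -2); ‖a_1‖ = 6.3246, so e_1 = (0.3162, 0.6325, 0.6325, -0.3162).
e_1·a_2 = 0.3162·(-4) + 0.6325·0 + 0.6325·(-4) + (-0.3162)·4 = -5.0596.
u_2 = a_2 + 5.0596·e_1 = (-2.4000, 3.2000, -0.8000, 2.4000).
‖u_2‖ = 4.7329, so e_2 = (-0.5071, 0.6761, -0.1690, 0.5071).
e_1·a_3 = 0.3162·1 + 0.6325·4 + 0.6325·1 + (-0.3162)·1 = 3.1623; e_2·a_3 = (-0.5071)·1 + 0.6761·4 + (-0.1690)·1 + 0.5071·1 = 2.5355.
u_3 = a_3 − 3.1623·e_1 − 2.5355·e_2 = (1.2857, 0.2857, -0.5714, 0.7143).
‖u_3‖ = 1.6036, so e_3 = (0.8018, 0.1782, -0.3563, 0.4454).
Qᵀb = (0.3162, -3.8877, -1.3363).
Back-substitute: x_3 = -1.3363/1.6036 = -0.8333.
x_2 = (-3.8877 − 2.5355·(-0.8333))/4.7329 = -0.3750.
x_1 = (0.3162 + 5.0596·(-0.3750) − 3.1623·(-0.8333))/6.3246 = 0.1667.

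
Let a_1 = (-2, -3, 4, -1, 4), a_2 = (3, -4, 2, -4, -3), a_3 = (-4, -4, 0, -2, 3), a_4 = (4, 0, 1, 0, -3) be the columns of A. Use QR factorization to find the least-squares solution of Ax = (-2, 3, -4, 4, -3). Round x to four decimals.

a_1 = (-2, -3, 4, -1, 4); ‖a_1‖ = 6.7823, so e_1 = (-0.2949, -0.4423, 0.5898, -0.1474, 0.5898).
e_1·a_2 = (-0.2949)·3 + (-0.4423)·(-4) + 0.5898·2 + (-0.1474)·(-4) + 0.5898·(-3) = 0.8847.
u_2 = a_2 − 0.8847·e_1 = (3.2609, -3.6087, 1.4783, -3.8696, -3.5217).
‖u_2‖ = 7.2950, so e_2 = (0.4470, -0.4947, 0.2026, -0.5304, -0.4828).
e_1·a_3 = (-0.2949)·(-4) + (-0.4423)·(-4) + 0.5898·0 + (-0.1474)·(-2) + 0.5898·3 = 5.0130; e_2·a_3 = 0.4470·(-4) + (-0.4947)·(-4) + 0.2026·0 + (-0.5304)·(-2) + (-0.4828)·3 = -0.1967.
u_3 = a_3 − 5.0130·e_1 + 0.1967·e_2 = (-2.4338, -1.8799, -2.9167, -1.3652, -0.0515).
‖u_3‖ = 4.4532, so e_3 = (-0.5465, -0.4221, -0.6550, -0.3066, -0.0116).
e_1·a_4 = (-0.2949)·4 + (-0.4423)·0 + 0.5898·1 + (-0.1474)·0 + 0.5898·(-3) = -2.3591; e_2·a_4 = 0.4470·4 + (-0.4947)·0 + 0.2026·1 + (-0.5304)·0 + (-0.4828)·(-3) = 3.4389; e_3·a_4 = (-0.5465)·4 + (-0.4221)·0 + (-0.6550)·1 + (-0.3066)·0 + (-0.0116)·(-3) = -2.8064.
u_4 = a_4 + 2.3591·e_1 − 3.4389·e_2 + 2.8064·e_3 = (0.2333, -0.5270, -0.1437, 0.6160, 0.0190).
‖u_4‖ = 0.8559, so e_4 = (0.2726, -0.6158, -0.1678, 0.7196, 0.0222).
Qᵀb = (-5.4554, -3.8621, 1.2549, 1.0906).
Back-substitute: x_4 = 1.0906/0.8559 = 1.2742.
x_3 = (1.2549 + 2.8064·1.2742)/4.4532 = 1.0848.
x_2 = (-3.8621 + 0.1967·1.0848 − 3.4389·1.2742)/7.2950 = -1.1008.
x_1 = (-5.4554 − 0.8847·(-1.1008) − 5.0130·1.0848 + 2.3591·1.2742)/6.7823 = -1.0194.

x = (-1.0194, -1.1008, 1.0848, 1.2742)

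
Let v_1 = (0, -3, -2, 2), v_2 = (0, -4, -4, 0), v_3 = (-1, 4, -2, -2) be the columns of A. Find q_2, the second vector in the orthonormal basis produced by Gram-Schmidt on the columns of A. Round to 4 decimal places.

q_2 = (0.0000, -0.1617, -0.5659, -0.8085)

q_1 = v_1/‖v_1‖ = (0, -3, -2, 2)/4.1231 = (0.0000, -0.7276, -0.4851, 0.4851).
r_{12} = q_1·v_2 = 4.8507.
u_2 = v_2 − 4.8507·q_1 = (0.0000, -0.4706, -1.6471, -2.3529).
‖u_2‖ = 2.9104, so q_2 = (0.0000, -0.1617, -0.5659, -0.8085).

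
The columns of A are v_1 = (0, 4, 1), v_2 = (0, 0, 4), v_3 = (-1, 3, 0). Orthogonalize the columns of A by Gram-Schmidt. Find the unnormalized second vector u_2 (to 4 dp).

q_1 = v_1/‖v_1‖ = (0, 4, 1)/4.1231 = (0.0000, 0.9701, 0.2425).
r_{12} = q_1·v_2 = 0.9701.
u_2 = v_2 − 0.9701·q_1 = (0.0000, -0.9412, 3.7647).

u_2 = (0.0000, -0.9412, 3.7647)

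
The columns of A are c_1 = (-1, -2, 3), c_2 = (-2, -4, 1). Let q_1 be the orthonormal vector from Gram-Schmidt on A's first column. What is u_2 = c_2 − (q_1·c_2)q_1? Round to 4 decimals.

c_1 = (-1, -2, 3); ‖c_1‖ = 3.7417, so q_1 = (-0.2673, -0.5345, 0.8018).
q_1·c_2 = (-0.2673)·(-2) + (-0.5345)·(-4) + 0.8018·1 = 3.4744.
u_2 = c_2 − 3.4744·q_1 = (-1.0714, -2.1429, -1.7857).

u_2 = (-1.0714, -2.1429, -1.7857)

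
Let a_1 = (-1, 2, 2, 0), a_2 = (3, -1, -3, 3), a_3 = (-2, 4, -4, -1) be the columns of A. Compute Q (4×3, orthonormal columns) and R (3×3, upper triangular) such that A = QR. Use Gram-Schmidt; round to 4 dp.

Q = [[-0.3333, 0.4660, -0.3239], [0.6667, 0.3786, 0.5655], [0.6667, -0.1456, -0.7274], [0.0000, 0.7863, -0.2151]], R = [[3.0000, -3.6667, 0.6667], [0.0000, 3.8152, 0.3786], [0.0000, 0.0000, 6.0343]]

a_1 = (-1, 2, 2, 0); ‖a_1‖ = 3.0000, so q_1 = (-0.3333, 0.6667, 0.6667, 0.0000).
q_1·a_2 = (-0.3333)·3 + 0.6667·(-1) + 0.6667·(-3) + 0.0000·3 = -3.6667.
u_2 = a_2 + 3.6667·q_1 = (1.7778, 1.4444, -0.5556, 3.0000).
‖u_2‖ = 3.8152, so q_2 = (0.4660, 0.3786, -0.1456, 0.7863).
q_1·a_3 = (-0.3333)·(-2) + 0.6667·4 + 0.6667·(-4) + 0.0000·(-1) = 0.6667; q_2·a_3 = 0.4660·(-2) + 0.3786·4 + (-0.1456)·(-4) + 0.7863·(-1) = 0.3786.
u_3 = a_3 − 0.6667·q_1 − 0.3786·q_2 = (-1.9542, 3.4122, -4.3893, -1.2977).
‖u_3‖ = 6.0343, so q_3 = (-0.3239, 0.5655, -0.7274, -0.2151).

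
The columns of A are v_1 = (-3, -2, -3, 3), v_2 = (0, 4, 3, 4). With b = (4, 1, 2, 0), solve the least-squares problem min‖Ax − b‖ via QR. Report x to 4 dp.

x = (-0.6180, 0.1685)

v_1 = (-3, -2, -3, 3); ‖v_1‖ = 5.5678, so q_1 = (-0.5388, -0.3592, -0.5388, 0.5388).
q_1·v_2 = (-0.5388)·0 + (-0.3592)·4 + (-0.5388)·3 + 0.5388·4 = -0.8980.
u_2 = v_2 + 0.8980·q_1 = (-0.4839, 3.6774, 2.5161, 4.4839).
‖u_2‖ = 6.3398, so q_2 = (-0.0763, 0.5800, 0.3969, 0.7073).
Qᵀb = (-3.5921, 1.0685).
Back-substitute: x_2 = 1.0685/6.3398 = 0.1685.
x_1 = (-3.5921 + 0.8980·0.1685)/5.5678 = -0.6180.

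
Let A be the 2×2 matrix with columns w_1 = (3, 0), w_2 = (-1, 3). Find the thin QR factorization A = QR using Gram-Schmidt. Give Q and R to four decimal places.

w_1 = (3, 0); ‖w_1‖ = 3.0000, so q_1 = (1.0000, 0.0000).
q_1·w_2 = 1.0000·(-1) + 0.0000·3 = -1.0000.
u_2 = w_2 + 1.0000·q_1 = (0.0000, 3.0000).
‖u_2‖ = 3.0000, so q_2 = (0.0000, 1.0000).

Q = [[1.0000, 0.0000], [0.0000, 1.0000]], R = [[3.0000, -1.0000], [0.0000, 3.0000]]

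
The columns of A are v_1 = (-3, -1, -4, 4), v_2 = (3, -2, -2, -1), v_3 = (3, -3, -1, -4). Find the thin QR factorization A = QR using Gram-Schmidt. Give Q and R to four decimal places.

v_1 = (-3, -1, -4, 4); ‖v_1‖ = 6.4807, so q_1 = (-0.4629, -0.1543, -0.6172, 0.6172).
q_1·v_2 = (-0.4629)·3 + (-0.1543)·(-2) + (-0.6172)·(-2) + 0.6172·(-1) = -0.4629.
u_2 = v_2 + 0.4629·q_1 = (2.7857, -2.0714, -2.2857, -0.7143).
‖u_2‖ = 4.2173, so q_2 = (0.6605, -0.4912, -0.5420, -0.1694).
q_1·v_3 = (-0.4629)·3 + (-0.1543)·(-3) + (-0.6172)·(-1) + 0.6172·(-4) = -2.7775; q_2·v_3 = 0.6605·3 + (-0.4912)·(-3) + (-0.5420)·(-1) + (-0.1694)·(-4) = 4.6746.
u_3 = v_3 + 2.7775·q_1 − 4.6746·q_2 = (-1.3735, -1.1325, -0.1807, -1.4940).
‖u_3‖ = 2.3310, so q_3 = (-0.5892, -0.4858, -0.0775, -0.6409).

Q = [[-0.4629, 0.6605, -0.5892], [-0.1543, -0.4912, -0.4858], [-0.6172, -0.5420, -0.0775], [0.6172, -0.1694, -0.6409]], R = [[6.4807, -0.4629, -2.7775], [0.0000, 4.2173, 4.6746], [0.0000, 0.0000, 2.3310]]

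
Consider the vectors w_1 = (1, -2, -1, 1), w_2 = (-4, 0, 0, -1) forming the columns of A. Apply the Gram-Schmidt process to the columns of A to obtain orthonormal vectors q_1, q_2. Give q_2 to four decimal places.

q_2 = (-0.8966, -0.3898, -0.1949, -0.0780)

w_1 = (1, -2, -1, 1); ‖w_1‖ = 2.6458, so q_1 = (0.3780, -0.7559, -0.3780, 0.3780).
q_1·w_2 = 0.3780·(-4) + (-0.7559)·0 + (-0.3780)·0 + 0.3780·(-1) = -1.8898.
u_2 = w_2 + 1.8898·q_1 = (-3.2857, -1.4286, -0.7143, -0.2857).
‖u_2‖ = 3.6645, so q_2 = (-0.8966, -0.3898, -0.1949, -0.0780).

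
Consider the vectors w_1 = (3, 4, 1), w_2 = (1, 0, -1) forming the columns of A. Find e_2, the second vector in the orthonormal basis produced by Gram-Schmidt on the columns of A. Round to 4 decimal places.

e_2 = (0.5661, -0.2265, -0.7926)

w_1 = (3, 4, 1); ‖w_1‖ = 5.0990, so e_1 = (0.5883, 0.7845, 0.1961).
e_1·w_2 = 0.5883·1 + 0.7845·0 + 0.1961·(-1) = 0.3922.
u_2 = w_2 − 0.3922·e_1 = (0.7692, -0.3077, -1.0769).
‖u_2‖ = 1.3587, so e_2 = (0.5661, -0.2265, -0.7926).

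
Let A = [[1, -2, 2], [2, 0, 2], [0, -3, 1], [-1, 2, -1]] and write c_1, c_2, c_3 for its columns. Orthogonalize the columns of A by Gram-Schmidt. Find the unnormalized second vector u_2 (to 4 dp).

u_2 = (-1.3333, 1.3333, -3.0000, 1.3333)

e_1 = c_1/‖c_1‖ = (1, 2, 0, -1)/2.4495 = (0.4082, 0.8165, 0.0000, -0.4082).
r_{12} = e_1·c_2 = -1.6330.
u_2 = c_2 + 1.6330·e_1 = (-1.3333, 1.3333, -3.0000, 1.3333).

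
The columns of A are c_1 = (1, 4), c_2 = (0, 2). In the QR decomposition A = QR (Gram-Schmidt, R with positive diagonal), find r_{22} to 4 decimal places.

r_{22} = 0.4851

e_1 = c_1/‖c_1‖ = (1, 4)/4.1231 = (0.2425, 0.9701).
r_{12} = e_1·c_2 = 1.9403.
u_2 = c_2 − 1.9403·e_1 = (-0.4706, 0.1176).
r_{22} = ‖u_2‖ = 0.4851.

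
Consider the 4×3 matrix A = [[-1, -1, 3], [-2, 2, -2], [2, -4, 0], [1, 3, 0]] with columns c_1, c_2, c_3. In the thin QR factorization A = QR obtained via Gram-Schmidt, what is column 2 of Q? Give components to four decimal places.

c_1 = (-1, -2, 2, 1); ‖c_1‖ = 3.1623, so q_1 = (-0.3162, -0.6325, 0.6325, 0.3162).
q_1·c_2 = (-0.3162)·(-1) + (-0.6325)·2 + 0.6325·(-4) + 0.3162·3 = -2.5298.
u_2 = c_2 + 2.5298·q_1 = (-1.8000, 0.4000, -2.4000, 3.8000).
‖u_2‖ = 4.8580, so q_2 = (-0.3705, 0.0823, -0.4940, 0.7822).

q_2 = (-0.3705, 0.0823, -0.4940, 0.7822)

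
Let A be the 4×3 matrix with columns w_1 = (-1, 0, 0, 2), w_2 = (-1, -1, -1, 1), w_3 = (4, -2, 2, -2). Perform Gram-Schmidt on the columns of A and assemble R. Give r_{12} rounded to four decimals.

r_{12} = 1.3416

w_1 = (-1, 0, 0, 2); ‖w_1‖ = 2.2361, so e_1 = (-0.4472, 0.0000, 0.0000, 0.8944).
r_{12} = e_1·w_2 = 1.3416.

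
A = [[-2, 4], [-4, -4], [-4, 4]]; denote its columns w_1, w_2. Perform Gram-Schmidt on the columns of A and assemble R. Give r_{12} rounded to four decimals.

r_{12} = -1.3333

w_1 = (-2, -4, -4); ‖w_1‖ = 6.0000, so e_1 = (-0.3333, -0.6667, -0.6667).
r_{12} = e_1·w_2 = -1.3333.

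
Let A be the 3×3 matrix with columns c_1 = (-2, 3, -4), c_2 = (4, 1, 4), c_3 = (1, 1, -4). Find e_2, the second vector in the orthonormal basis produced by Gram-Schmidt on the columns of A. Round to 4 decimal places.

e_2 = (0.6049, 0.7521, 0.2616)

c_1 = (-2, 3, -4); ‖c_1‖ = 5.3852, so e_1 = (-0.3714, 0.5571, -0.7428).
e_1·c_2 = (-0.3714)·4 + 0.5571·1 + (-0.7428)·4 = -3.8996.
u_2 = c_2 + 3.8996·e_1 = (2.5517, 3.1724, 1.1034).
‖u_2‖ = 4.2182, so e_2 = (0.6049, 0.7521, 0.2616).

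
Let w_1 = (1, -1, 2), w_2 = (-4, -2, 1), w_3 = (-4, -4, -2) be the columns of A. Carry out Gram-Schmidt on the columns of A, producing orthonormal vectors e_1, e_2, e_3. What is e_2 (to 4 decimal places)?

e_1 = w_1/‖w_1‖ = (1, -1, 2)/2.4495 = (0.4082, -0.4082, 0.8165).
r_{12} = e_1·w_2 = 0.0000.
u_2 = w_2 + 0.0000·e_1 = (-4.0000, -2.0000, 1.0000).
‖u_2‖ = 4.5826, so e_2 = (-0.8729, -0.4364, 0.2182).

e_2 = (-0.8729, -0.4364, 0.2182)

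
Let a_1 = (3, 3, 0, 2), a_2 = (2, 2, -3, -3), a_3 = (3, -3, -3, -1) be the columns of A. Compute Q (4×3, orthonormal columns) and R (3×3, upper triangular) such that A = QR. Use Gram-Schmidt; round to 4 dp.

Q = [[0.6396, 0.2394, 0.5765], [0.6396, 0.2394, -0.7218], [0.0000, -0.6078, -0.3149], [0.4264, -0.7183, 0.2180]], R = [[4.6904, 1.2792, -0.4264], [0.0000, 4.9360, 2.5416], [0.0000, 0.0000, 4.6215]]

a_1 = (3, 3, 0, 2); ‖a_1‖ = 4.6904, so q_1 = (0.6396, 0.6396, 0.0000, 0.4264).
q_1·a_2 = 0.6396·2 + 0.6396·2 + 0.0000·(-3) + 0.4264·(-3) = 1.2792.
u_2 = a_2 − 1.2792·q_1 = (1.1818, 1.1818, -3.0000, -3.5455).
‖u_2‖ = 4.9360, so q_2 = (0.2394, 0.2394, -0.6078, -0.7183).
q_1·a_3 = 0.6396·3 + 0.6396·(-3) + 0.0000·(-3) + 0.4264·(-1) = -0.4264; q_2·a_3 = 0.2394·3 + 0.2394·(-3) + (-0.6078)·(-3) + (-0.7183)·(-1) = 2.5416.
u_3 = a_3 + 0.4264·q_1 − 2.5416·q_2 = (2.6642, -3.3358, -1.4552, 1.0075).
‖u_3‖ = 4.6215, so q_3 = (0.5765, -0.7218, -0.3149, 0.2180).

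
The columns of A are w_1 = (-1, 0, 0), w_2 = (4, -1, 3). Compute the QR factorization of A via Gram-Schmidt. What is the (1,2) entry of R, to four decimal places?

w_1 = (-1, 0, 0); ‖w_1‖ = 1.0000, so e_1 = (-1.0000, 0.0000, 0.0000).
r_{12} = e_1·w_2 = -4.0000.

r_{12} = -4.0000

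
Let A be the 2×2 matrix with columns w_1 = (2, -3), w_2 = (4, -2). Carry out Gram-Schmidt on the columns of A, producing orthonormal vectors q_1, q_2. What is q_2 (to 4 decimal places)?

q_1 = w_1/‖w_1‖ = (2, -3)/3.6056 = (0.5547, -0.8321).
r_{12} = q_1·w_2 = 3.8829.
u_2 = w_2 − 3.8829·q_1 = (1.8462, 1.2308).
‖u_2‖ = 2.2188, so q_2 = (0.8321, 0.5547).

q_2 = (0.8321, 0.5547)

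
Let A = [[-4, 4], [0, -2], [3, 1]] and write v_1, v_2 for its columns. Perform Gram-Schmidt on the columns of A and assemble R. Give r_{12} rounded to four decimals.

r_{12} = -2.6000

v_1 = (-4, 0, 3); ‖v_1‖ = 5.0000, so q_1 = (-0.8000, 0.0000, 0.6000).
r_{12} = q_1·v_2 = -2.6000.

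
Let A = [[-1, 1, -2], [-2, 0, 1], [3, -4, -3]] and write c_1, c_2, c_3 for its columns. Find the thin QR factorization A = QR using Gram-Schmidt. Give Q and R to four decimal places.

Q = [[-0.2673, 0.0322, -0.9631], [-0.5345, -0.8365, 0.1204], [0.8018, -0.5470, -0.2408]], R = [[3.7417, -3.4744, -2.4054], [0.0000, 2.2200, 0.7400], [0.0000, 0.0000, 2.7689]]

c_1 = (-1, -2, 3); ‖c_1‖ = 3.7417, so q_1 = (-0.2673, -0.5345, 0.8018).
q_1·c_2 = (-0.2673)·1 + (-0.5345)·0 + 0.8018·(-4) = -3.4744.
u_2 = c_2 + 3.4744·q_1 = (0.0714, -1.8571, -1.2143).
‖u_2‖ = 2.2200, so q_2 = (0.0322, -0.8365, -0.5470).
q_1·c_3 = (-0.2673)·(-2) + (-0.5345)·1 + 0.8018·(-3) = -2.4054; q_2·c_3 = 0.0322·(-2) + (-0.8365)·1 + (-0.5470)·(-3) = 0.7400.
u_3 = c_3 + 2.4054·q_1 − 0.7400·q_2 = (-2.6667, 0.3333, -0.6667).
‖u_3‖ = 2.7689, so q_3 = (-0.9631, 0.1204, -0.2408).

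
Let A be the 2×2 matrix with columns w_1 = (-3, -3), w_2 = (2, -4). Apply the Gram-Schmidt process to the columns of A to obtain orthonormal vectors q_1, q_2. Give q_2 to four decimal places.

q_2 = (0.7071, -0.7071)

w_1 = (-3, -3); ‖w_1‖ = 4.2426, so q_1 = (-0.7071, -0.7071).
q_1·w_2 = (-0.7071)·2 + (-0.7071)·(-4) = 1.4142.
u_2 = w_2 − 1.4142·q_1 = (3.0000, -3.0000).
‖u_2‖ = 4.2426, so q_2 = (0.7071, -0.7071).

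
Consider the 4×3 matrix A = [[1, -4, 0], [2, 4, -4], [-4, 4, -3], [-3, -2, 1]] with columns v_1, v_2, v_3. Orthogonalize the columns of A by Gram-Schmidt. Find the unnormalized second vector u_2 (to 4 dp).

v_1 = (1, 2, -4, -3); ‖v_1‖ = 5.4772, so e_1 = (0.1826, 0.3651, -0.7303, -0.5477).
e_1·v_2 = 0.1826·(-4) + 0.3651·4 + (-0.7303)·4 + (-0.5477)·(-2) = -1.0954.
u_2 = v_2 + 1.0954·e_1 = (-3.8000, 4.4000, 3.2000, -2.6000).

u_2 = (-3.8000, 4.4000, 3.2000, -2.6000)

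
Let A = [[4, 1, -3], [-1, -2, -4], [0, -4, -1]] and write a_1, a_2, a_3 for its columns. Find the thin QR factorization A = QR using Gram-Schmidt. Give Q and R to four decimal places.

Q = [[0.9701, -0.0948, -0.2233], [-0.2425, -0.3790, -0.8930], [0.0000, -0.9205, 0.3907]], R = [[4.1231, 1.4552, -1.9403], [0.0000, 4.3454, 2.7209], [0.0000, 0.0000, 3.8512]]

e_1 = a_1/‖a_1‖ = (4, -1, 0)/4.1231 = (0.9701, -0.2425, 0.0000).
r_{12} = e_1·a_2 = 1.4552.
u_2 = a_2 − 1.4552·e_1 = (-0.4118, -1.6471, -4.0000).
‖u_2‖ = 4.3454, so e_2 = (-0.0948, -0.3790, -0.9205).
r_{13} = e_1·a_3 = -1.9403; r_{23} = e_2·a_3 = 2.7209.
u_3 = a_3 + 1.9403·e_1 − 2.7209·e_2 = (-0.8598, -3.4393, 1.5047).
‖u_3‖ = 3.8512, so e_3 = (-0.2233, -0.8930, 0.3907).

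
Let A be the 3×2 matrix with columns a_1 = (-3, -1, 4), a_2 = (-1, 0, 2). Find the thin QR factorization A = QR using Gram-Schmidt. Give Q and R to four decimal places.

Q = [[-0.5883, 0.4576], [-0.1961, 0.7191], [0.7845, 0.5230]], R = [[5.0990, 2.1573], [0.0000, 0.5883]]

q_1 = a_1/‖a_1‖ = (-3, -1, 4)/5.0990 = (-0.5883, -0.1961, 0.7845).
r_{12} = q_1·a_2 = 2.1573.
u_2 = a_2 − 2.1573·q_1 = (0.2692, 0.4231, 0.3077).
‖u_2‖ = 0.5883, so q_2 = (0.4576, 0.7191, 0.5230).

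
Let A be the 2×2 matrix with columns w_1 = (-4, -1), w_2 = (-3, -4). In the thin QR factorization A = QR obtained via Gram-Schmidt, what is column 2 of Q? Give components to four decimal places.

e_1 = w_1/‖w_1‖ = (-4, -1)/4.1231 = (-0.9701, -0.2425).
r_{12} = e_1·w_2 = 3.8806.
u_2 = w_2 − 3.8806·e_1 = (0.7647, -3.0588).
‖u_2‖ = 3.1530, so e_2 = (0.2425, -0.9701).

e_2 = (0.2425, -0.9701)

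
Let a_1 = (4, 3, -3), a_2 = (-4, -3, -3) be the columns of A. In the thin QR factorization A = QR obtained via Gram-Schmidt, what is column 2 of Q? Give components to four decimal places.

q_2 = (-0.4116, -0.3087, -0.8575)

q_1 = a_1/‖a_1‖ = (4, 3, -3)/5.8310 = (0.6860, 0.5145, -0.5145).
r_{12} = q_1·a_2 = -2.7440.
u_2 = a_2 + 2.7440·q_1 = (-2.1176, -1.5882, -4.4118).
‖u_2‖ = 5.1450, so q_2 = (-0.4116, -0.3087, -0.8575).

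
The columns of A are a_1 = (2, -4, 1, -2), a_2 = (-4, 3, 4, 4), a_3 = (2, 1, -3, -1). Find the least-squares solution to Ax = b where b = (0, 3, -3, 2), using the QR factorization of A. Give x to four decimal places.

x = (-0.5442, 0.1876, 0.8930)

e_1 = a_1/‖a_1‖ = (2, -4, 1, -2)/5.0000 = (0.4000, -0.8000, 0.2000, -0.4000).
r_{12} = e_1·a_2 = -4.8000.
u_2 = a_2 + 4.8000·e_1 = (-2.0800, -0.8400, 4.9600, 2.0800).
‖u_2‖ = 5.8275, so e_2 = (-0.3569, -0.1441, 0.8511, 0.3569).
r_{13} = e_1·a_3 = -0.2000; r_{23} = e_2·a_3 = -3.7683.
u_3 = a_3 + 0.2000·e_1 + 3.7683·e_2 = (0.7350, 0.2968, 0.2473, 0.2650).
‖u_3‖ = 0.8716, so e_3 = (0.8432, 0.3405, 0.2838, 0.3041).
Qᵀb = (-3.8000, -2.2720, 0.7784).
Back-substitute: x_3 = 0.7784/0.8716 = 0.8930.
x_2 = (-2.2720 + 3.7683·0.8930)/5.8275 = 0.1876.
x_1 = (-3.8000 + 4.8000·0.1876 + 0.2000·0.8930)/5.0000 = -0.5442.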